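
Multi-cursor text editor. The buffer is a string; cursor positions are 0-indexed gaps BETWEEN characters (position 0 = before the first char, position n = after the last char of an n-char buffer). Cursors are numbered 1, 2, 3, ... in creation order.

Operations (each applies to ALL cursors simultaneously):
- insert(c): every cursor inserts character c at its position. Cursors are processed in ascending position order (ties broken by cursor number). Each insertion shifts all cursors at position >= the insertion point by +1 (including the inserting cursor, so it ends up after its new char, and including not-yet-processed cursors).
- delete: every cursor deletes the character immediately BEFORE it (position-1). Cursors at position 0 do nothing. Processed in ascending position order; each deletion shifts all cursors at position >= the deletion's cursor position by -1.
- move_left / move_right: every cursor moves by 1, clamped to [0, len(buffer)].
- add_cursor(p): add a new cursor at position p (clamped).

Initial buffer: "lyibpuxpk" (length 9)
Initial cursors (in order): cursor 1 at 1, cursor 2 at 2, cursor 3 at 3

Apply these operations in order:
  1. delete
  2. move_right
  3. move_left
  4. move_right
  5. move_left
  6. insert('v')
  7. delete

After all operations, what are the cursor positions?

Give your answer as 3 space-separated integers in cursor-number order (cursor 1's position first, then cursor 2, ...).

After op 1 (delete): buffer="bpuxpk" (len 6), cursors c1@0 c2@0 c3@0, authorship ......
After op 2 (move_right): buffer="bpuxpk" (len 6), cursors c1@1 c2@1 c3@1, authorship ......
After op 3 (move_left): buffer="bpuxpk" (len 6), cursors c1@0 c2@0 c3@0, authorship ......
After op 4 (move_right): buffer="bpuxpk" (len 6), cursors c1@1 c2@1 c3@1, authorship ......
After op 5 (move_left): buffer="bpuxpk" (len 6), cursors c1@0 c2@0 c3@0, authorship ......
After op 6 (insert('v')): buffer="vvvbpuxpk" (len 9), cursors c1@3 c2@3 c3@3, authorship 123......
After op 7 (delete): buffer="bpuxpk" (len 6), cursors c1@0 c2@0 c3@0, authorship ......

Answer: 0 0 0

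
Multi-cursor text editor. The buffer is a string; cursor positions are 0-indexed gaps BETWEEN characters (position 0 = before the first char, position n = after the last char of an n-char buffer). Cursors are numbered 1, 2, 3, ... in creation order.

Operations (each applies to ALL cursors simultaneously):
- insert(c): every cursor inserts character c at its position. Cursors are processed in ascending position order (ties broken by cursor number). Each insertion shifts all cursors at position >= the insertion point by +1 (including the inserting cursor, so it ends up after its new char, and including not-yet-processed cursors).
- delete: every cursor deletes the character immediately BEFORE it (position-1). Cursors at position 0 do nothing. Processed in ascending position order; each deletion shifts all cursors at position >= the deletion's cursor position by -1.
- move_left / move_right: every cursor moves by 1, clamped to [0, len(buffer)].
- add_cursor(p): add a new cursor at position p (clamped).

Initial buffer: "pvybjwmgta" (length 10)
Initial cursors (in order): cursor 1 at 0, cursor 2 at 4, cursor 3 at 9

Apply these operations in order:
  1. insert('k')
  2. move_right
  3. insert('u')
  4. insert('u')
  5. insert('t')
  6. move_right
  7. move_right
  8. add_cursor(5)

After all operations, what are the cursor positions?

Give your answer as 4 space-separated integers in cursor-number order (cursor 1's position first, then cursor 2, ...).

Answer: 7 15 22 5

Derivation:
After op 1 (insert('k')): buffer="kpvybkjwmgtka" (len 13), cursors c1@1 c2@6 c3@12, authorship 1....2.....3.
After op 2 (move_right): buffer="kpvybkjwmgtka" (len 13), cursors c1@2 c2@7 c3@13, authorship 1....2.....3.
After op 3 (insert('u')): buffer="kpuvybkjuwmgtkau" (len 16), cursors c1@3 c2@9 c3@16, authorship 1.1...2.2....3.3
After op 4 (insert('u')): buffer="kpuuvybkjuuwmgtkauu" (len 19), cursors c1@4 c2@11 c3@19, authorship 1.11...2.22....3.33
After op 5 (insert('t')): buffer="kpuutvybkjuutwmgtkauut" (len 22), cursors c1@5 c2@13 c3@22, authorship 1.111...2.222....3.333
After op 6 (move_right): buffer="kpuutvybkjuutwmgtkauut" (len 22), cursors c1@6 c2@14 c3@22, authorship 1.111...2.222....3.333
After op 7 (move_right): buffer="kpuutvybkjuutwmgtkauut" (len 22), cursors c1@7 c2@15 c3@22, authorship 1.111...2.222....3.333
After op 8 (add_cursor(5)): buffer="kpuutvybkjuutwmgtkauut" (len 22), cursors c4@5 c1@7 c2@15 c3@22, authorship 1.111...2.222....3.333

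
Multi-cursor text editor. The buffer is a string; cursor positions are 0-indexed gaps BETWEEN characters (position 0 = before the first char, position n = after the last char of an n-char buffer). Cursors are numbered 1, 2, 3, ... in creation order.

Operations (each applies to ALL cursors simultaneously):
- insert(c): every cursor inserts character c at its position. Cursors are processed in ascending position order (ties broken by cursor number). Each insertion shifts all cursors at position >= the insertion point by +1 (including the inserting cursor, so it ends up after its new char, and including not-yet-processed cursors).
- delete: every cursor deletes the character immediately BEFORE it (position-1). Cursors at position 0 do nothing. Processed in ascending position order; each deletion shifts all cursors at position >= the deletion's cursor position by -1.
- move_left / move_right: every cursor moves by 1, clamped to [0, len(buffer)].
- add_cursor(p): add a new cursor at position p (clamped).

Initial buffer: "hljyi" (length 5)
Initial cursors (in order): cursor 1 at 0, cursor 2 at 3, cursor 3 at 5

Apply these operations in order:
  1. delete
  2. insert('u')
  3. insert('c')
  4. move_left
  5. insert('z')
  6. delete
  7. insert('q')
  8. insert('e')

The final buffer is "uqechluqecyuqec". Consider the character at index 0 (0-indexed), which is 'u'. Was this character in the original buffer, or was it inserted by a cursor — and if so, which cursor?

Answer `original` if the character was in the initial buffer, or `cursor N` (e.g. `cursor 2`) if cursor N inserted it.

After op 1 (delete): buffer="hly" (len 3), cursors c1@0 c2@2 c3@3, authorship ...
After op 2 (insert('u')): buffer="uhluyu" (len 6), cursors c1@1 c2@4 c3@6, authorship 1..2.3
After op 3 (insert('c')): buffer="uchlucyuc" (len 9), cursors c1@2 c2@6 c3@9, authorship 11..22.33
After op 4 (move_left): buffer="uchlucyuc" (len 9), cursors c1@1 c2@5 c3@8, authorship 11..22.33
After op 5 (insert('z')): buffer="uzchluzcyuzc" (len 12), cursors c1@2 c2@7 c3@11, authorship 111..222.333
After op 6 (delete): buffer="uchlucyuc" (len 9), cursors c1@1 c2@5 c3@8, authorship 11..22.33
After op 7 (insert('q')): buffer="uqchluqcyuqc" (len 12), cursors c1@2 c2@7 c3@11, authorship 111..222.333
After op 8 (insert('e')): buffer="uqechluqecyuqec" (len 15), cursors c1@3 c2@9 c3@14, authorship 1111..2222.3333
Authorship (.=original, N=cursor N): 1 1 1 1 . . 2 2 2 2 . 3 3 3 3
Index 0: author = 1

Answer: cursor 1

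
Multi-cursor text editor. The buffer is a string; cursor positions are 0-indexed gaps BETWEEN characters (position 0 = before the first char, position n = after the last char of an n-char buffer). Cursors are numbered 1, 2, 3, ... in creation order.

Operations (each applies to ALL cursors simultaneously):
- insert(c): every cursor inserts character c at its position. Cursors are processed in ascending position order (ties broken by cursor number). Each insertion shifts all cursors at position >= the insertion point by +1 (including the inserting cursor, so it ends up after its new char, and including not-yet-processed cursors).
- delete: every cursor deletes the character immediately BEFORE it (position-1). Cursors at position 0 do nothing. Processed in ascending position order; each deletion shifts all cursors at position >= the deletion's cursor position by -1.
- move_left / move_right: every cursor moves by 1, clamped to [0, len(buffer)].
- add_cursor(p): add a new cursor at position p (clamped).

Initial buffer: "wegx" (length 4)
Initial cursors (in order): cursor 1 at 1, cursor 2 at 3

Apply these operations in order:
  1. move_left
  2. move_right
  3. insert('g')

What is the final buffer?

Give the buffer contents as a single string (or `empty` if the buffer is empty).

After op 1 (move_left): buffer="wegx" (len 4), cursors c1@0 c2@2, authorship ....
After op 2 (move_right): buffer="wegx" (len 4), cursors c1@1 c2@3, authorship ....
After op 3 (insert('g')): buffer="wgeggx" (len 6), cursors c1@2 c2@5, authorship .1..2.

Answer: wgeggx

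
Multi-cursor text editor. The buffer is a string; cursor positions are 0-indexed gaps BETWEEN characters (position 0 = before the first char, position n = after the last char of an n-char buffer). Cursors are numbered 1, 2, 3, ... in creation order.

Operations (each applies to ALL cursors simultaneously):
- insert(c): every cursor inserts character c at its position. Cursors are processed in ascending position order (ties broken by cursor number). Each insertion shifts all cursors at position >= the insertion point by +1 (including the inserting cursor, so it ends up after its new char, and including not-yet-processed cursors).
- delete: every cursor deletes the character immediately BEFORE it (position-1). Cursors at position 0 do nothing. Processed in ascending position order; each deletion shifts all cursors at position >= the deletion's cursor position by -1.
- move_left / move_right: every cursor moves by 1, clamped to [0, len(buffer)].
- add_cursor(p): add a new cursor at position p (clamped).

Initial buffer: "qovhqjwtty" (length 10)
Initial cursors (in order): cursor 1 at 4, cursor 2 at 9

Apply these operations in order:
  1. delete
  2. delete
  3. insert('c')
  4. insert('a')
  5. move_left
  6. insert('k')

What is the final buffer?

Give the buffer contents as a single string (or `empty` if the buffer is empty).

After op 1 (delete): buffer="qovqjwty" (len 8), cursors c1@3 c2@7, authorship ........
After op 2 (delete): buffer="qoqjwy" (len 6), cursors c1@2 c2@5, authorship ......
After op 3 (insert('c')): buffer="qocqjwcy" (len 8), cursors c1@3 c2@7, authorship ..1...2.
After op 4 (insert('a')): buffer="qocaqjwcay" (len 10), cursors c1@4 c2@9, authorship ..11...22.
After op 5 (move_left): buffer="qocaqjwcay" (len 10), cursors c1@3 c2@8, authorship ..11...22.
After op 6 (insert('k')): buffer="qockaqjwckay" (len 12), cursors c1@4 c2@10, authorship ..111...222.

Answer: qockaqjwckay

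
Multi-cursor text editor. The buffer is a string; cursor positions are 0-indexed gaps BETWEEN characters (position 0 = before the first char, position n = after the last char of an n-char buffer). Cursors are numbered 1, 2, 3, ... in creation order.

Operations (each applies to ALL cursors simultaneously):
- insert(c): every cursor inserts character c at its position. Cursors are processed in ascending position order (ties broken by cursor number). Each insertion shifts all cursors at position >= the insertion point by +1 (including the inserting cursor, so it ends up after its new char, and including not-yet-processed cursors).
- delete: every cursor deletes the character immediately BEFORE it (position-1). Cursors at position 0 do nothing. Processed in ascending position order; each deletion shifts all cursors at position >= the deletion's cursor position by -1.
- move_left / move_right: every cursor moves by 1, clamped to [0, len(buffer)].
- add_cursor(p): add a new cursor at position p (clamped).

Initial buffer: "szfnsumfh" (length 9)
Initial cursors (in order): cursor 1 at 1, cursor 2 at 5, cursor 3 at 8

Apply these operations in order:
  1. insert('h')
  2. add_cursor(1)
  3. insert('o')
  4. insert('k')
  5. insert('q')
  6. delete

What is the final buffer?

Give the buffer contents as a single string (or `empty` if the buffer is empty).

Answer: sokhokzfnshokumfhokh

Derivation:
After op 1 (insert('h')): buffer="shzfnshumfhh" (len 12), cursors c1@2 c2@7 c3@11, authorship .1....2...3.
After op 2 (add_cursor(1)): buffer="shzfnshumfhh" (len 12), cursors c4@1 c1@2 c2@7 c3@11, authorship .1....2...3.
After op 3 (insert('o')): buffer="sohozfnshoumfhoh" (len 16), cursors c4@2 c1@4 c2@10 c3@15, authorship .411....22...33.
After op 4 (insert('k')): buffer="sokhokzfnshokumfhokh" (len 20), cursors c4@3 c1@6 c2@13 c3@19, authorship .44111....222...333.
After op 5 (insert('q')): buffer="sokqhokqzfnshokqumfhokqh" (len 24), cursors c4@4 c1@8 c2@16 c3@23, authorship .4441111....2222...3333.
After op 6 (delete): buffer="sokhokzfnshokumfhokh" (len 20), cursors c4@3 c1@6 c2@13 c3@19, authorship .44111....222...333.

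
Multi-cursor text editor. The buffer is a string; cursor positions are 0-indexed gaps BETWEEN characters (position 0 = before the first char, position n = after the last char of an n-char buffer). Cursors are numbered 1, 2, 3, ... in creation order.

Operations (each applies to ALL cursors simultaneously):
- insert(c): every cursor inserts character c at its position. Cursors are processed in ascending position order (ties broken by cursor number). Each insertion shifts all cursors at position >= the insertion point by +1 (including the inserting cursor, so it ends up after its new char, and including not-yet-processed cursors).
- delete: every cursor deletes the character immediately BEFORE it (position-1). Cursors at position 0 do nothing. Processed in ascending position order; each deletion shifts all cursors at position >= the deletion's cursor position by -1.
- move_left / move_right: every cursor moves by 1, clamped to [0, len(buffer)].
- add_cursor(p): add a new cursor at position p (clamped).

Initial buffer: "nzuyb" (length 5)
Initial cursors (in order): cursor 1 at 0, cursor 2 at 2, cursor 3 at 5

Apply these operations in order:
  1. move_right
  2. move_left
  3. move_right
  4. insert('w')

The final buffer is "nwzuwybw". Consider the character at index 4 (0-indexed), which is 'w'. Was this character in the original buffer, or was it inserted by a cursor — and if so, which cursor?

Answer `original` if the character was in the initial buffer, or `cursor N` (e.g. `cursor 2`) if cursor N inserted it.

Answer: cursor 2

Derivation:
After op 1 (move_right): buffer="nzuyb" (len 5), cursors c1@1 c2@3 c3@5, authorship .....
After op 2 (move_left): buffer="nzuyb" (len 5), cursors c1@0 c2@2 c3@4, authorship .....
After op 3 (move_right): buffer="nzuyb" (len 5), cursors c1@1 c2@3 c3@5, authorship .....
After op 4 (insert('w')): buffer="nwzuwybw" (len 8), cursors c1@2 c2@5 c3@8, authorship .1..2..3
Authorship (.=original, N=cursor N): . 1 . . 2 . . 3
Index 4: author = 2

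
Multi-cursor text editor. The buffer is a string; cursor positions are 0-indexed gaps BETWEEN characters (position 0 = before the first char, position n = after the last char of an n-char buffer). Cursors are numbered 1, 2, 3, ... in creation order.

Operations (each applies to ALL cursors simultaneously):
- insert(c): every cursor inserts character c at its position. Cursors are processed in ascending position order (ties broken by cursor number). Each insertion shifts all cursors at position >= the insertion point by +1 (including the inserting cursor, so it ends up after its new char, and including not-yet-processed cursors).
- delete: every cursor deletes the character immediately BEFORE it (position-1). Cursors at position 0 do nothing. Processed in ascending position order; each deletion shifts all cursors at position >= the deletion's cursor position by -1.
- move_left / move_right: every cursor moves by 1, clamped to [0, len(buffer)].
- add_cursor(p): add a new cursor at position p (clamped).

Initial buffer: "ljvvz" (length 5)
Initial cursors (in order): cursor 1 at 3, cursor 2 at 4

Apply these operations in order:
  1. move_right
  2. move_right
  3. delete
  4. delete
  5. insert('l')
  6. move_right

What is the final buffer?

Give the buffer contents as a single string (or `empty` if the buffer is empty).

After op 1 (move_right): buffer="ljvvz" (len 5), cursors c1@4 c2@5, authorship .....
After op 2 (move_right): buffer="ljvvz" (len 5), cursors c1@5 c2@5, authorship .....
After op 3 (delete): buffer="ljv" (len 3), cursors c1@3 c2@3, authorship ...
After op 4 (delete): buffer="l" (len 1), cursors c1@1 c2@1, authorship .
After op 5 (insert('l')): buffer="lll" (len 3), cursors c1@3 c2@3, authorship .12
After op 6 (move_right): buffer="lll" (len 3), cursors c1@3 c2@3, authorship .12

Answer: lll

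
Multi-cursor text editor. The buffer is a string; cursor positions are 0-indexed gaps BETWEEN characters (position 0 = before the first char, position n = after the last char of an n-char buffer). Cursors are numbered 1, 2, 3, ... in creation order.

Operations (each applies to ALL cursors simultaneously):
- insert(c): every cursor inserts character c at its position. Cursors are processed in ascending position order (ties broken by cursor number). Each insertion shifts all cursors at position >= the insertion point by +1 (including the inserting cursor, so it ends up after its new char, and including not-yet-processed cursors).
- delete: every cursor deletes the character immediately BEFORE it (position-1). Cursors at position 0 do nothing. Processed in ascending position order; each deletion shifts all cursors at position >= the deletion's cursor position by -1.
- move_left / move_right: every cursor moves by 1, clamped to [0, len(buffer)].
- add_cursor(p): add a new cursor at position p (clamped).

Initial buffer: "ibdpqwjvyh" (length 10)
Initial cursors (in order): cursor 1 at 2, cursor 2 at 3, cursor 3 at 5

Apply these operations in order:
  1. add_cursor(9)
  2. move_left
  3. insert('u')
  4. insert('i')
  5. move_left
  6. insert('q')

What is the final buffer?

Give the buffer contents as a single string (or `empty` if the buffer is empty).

Answer: iuqibuqidpuqiqwjvuqiyh

Derivation:
After op 1 (add_cursor(9)): buffer="ibdpqwjvyh" (len 10), cursors c1@2 c2@3 c3@5 c4@9, authorship ..........
After op 2 (move_left): buffer="ibdpqwjvyh" (len 10), cursors c1@1 c2@2 c3@4 c4@8, authorship ..........
After op 3 (insert('u')): buffer="iubudpuqwjvuyh" (len 14), cursors c1@2 c2@4 c3@7 c4@12, authorship .1.2..3....4..
After op 4 (insert('i')): buffer="iuibuidpuiqwjvuiyh" (len 18), cursors c1@3 c2@6 c3@10 c4@16, authorship .11.22..33....44..
After op 5 (move_left): buffer="iuibuidpuiqwjvuiyh" (len 18), cursors c1@2 c2@5 c3@9 c4@15, authorship .11.22..33....44..
After op 6 (insert('q')): buffer="iuqibuqidpuqiqwjvuqiyh" (len 22), cursors c1@3 c2@7 c3@12 c4@19, authorship .111.222..333....444..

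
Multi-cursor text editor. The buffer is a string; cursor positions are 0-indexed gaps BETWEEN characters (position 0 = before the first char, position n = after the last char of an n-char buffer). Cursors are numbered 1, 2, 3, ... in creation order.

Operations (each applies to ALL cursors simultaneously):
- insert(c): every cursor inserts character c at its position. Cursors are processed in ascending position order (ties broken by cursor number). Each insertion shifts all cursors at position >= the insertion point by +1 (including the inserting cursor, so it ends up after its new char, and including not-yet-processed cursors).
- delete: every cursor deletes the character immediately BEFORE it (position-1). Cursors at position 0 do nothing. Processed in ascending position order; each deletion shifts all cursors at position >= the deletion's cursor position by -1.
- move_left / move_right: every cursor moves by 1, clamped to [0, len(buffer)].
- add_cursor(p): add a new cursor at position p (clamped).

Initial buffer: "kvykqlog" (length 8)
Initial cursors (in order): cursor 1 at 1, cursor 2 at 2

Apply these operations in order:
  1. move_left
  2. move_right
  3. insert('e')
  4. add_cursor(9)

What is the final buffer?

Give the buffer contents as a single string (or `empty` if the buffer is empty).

After op 1 (move_left): buffer="kvykqlog" (len 8), cursors c1@0 c2@1, authorship ........
After op 2 (move_right): buffer="kvykqlog" (len 8), cursors c1@1 c2@2, authorship ........
After op 3 (insert('e')): buffer="keveykqlog" (len 10), cursors c1@2 c2@4, authorship .1.2......
After op 4 (add_cursor(9)): buffer="keveykqlog" (len 10), cursors c1@2 c2@4 c3@9, authorship .1.2......

Answer: keveykqlog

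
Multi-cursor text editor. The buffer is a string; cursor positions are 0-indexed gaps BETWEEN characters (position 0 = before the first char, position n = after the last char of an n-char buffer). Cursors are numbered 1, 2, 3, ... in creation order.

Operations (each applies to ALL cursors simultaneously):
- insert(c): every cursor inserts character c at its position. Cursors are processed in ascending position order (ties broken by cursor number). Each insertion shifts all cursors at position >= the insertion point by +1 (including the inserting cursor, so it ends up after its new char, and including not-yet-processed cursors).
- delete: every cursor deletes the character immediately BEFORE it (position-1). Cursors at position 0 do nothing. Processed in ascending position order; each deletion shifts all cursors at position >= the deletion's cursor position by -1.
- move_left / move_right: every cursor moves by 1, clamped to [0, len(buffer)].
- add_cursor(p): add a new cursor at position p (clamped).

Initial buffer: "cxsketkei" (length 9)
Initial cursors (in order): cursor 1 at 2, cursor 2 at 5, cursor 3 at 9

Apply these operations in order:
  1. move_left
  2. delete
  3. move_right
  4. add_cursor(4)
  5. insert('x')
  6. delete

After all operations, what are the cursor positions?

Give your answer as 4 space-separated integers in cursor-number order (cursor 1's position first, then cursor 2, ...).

Answer: 1 3 6 4

Derivation:
After op 1 (move_left): buffer="cxsketkei" (len 9), cursors c1@1 c2@4 c3@8, authorship .........
After op 2 (delete): buffer="xsetki" (len 6), cursors c1@0 c2@2 c3@5, authorship ......
After op 3 (move_right): buffer="xsetki" (len 6), cursors c1@1 c2@3 c3@6, authorship ......
After op 4 (add_cursor(4)): buffer="xsetki" (len 6), cursors c1@1 c2@3 c4@4 c3@6, authorship ......
After op 5 (insert('x')): buffer="xxsextxkix" (len 10), cursors c1@2 c2@5 c4@7 c3@10, authorship .1..2.4..3
After op 6 (delete): buffer="xsetki" (len 6), cursors c1@1 c2@3 c4@4 c3@6, authorship ......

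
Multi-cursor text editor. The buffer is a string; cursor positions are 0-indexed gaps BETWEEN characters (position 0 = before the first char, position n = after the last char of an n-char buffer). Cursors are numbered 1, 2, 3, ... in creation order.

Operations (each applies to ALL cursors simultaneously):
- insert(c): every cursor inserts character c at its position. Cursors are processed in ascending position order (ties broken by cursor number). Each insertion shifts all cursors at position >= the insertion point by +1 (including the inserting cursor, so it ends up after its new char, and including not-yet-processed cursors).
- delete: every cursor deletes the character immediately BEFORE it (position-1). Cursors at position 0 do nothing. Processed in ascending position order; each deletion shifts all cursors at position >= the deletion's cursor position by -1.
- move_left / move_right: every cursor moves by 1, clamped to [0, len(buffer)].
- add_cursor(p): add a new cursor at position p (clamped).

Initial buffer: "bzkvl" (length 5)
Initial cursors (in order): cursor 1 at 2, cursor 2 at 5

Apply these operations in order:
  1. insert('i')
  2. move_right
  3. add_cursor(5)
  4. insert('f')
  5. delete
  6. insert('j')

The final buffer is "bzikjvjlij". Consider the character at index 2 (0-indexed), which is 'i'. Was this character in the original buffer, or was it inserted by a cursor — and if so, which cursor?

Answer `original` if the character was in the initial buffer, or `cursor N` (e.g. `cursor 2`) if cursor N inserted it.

Answer: cursor 1

Derivation:
After op 1 (insert('i')): buffer="bzikvli" (len 7), cursors c1@3 c2@7, authorship ..1...2
After op 2 (move_right): buffer="bzikvli" (len 7), cursors c1@4 c2@7, authorship ..1...2
After op 3 (add_cursor(5)): buffer="bzikvli" (len 7), cursors c1@4 c3@5 c2@7, authorship ..1...2
After op 4 (insert('f')): buffer="bzikfvflif" (len 10), cursors c1@5 c3@7 c2@10, authorship ..1.1.3.22
After op 5 (delete): buffer="bzikvli" (len 7), cursors c1@4 c3@5 c2@7, authorship ..1...2
After op 6 (insert('j')): buffer="bzikjvjlij" (len 10), cursors c1@5 c3@7 c2@10, authorship ..1.1.3.22
Authorship (.=original, N=cursor N): . . 1 . 1 . 3 . 2 2
Index 2: author = 1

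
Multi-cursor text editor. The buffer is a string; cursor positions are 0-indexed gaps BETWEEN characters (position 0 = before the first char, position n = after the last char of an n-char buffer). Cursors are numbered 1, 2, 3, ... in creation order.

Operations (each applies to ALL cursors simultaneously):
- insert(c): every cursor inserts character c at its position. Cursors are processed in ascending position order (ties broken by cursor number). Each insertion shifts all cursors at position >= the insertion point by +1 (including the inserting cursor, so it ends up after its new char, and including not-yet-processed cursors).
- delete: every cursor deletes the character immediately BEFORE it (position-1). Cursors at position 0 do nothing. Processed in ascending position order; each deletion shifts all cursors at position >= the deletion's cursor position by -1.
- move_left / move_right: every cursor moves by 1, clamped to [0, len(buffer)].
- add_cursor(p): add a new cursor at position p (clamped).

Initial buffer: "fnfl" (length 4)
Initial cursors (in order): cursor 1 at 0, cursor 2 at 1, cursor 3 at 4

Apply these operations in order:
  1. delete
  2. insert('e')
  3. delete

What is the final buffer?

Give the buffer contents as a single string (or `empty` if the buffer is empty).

After op 1 (delete): buffer="nf" (len 2), cursors c1@0 c2@0 c3@2, authorship ..
After op 2 (insert('e')): buffer="eenfe" (len 5), cursors c1@2 c2@2 c3@5, authorship 12..3
After op 3 (delete): buffer="nf" (len 2), cursors c1@0 c2@0 c3@2, authorship ..

Answer: nf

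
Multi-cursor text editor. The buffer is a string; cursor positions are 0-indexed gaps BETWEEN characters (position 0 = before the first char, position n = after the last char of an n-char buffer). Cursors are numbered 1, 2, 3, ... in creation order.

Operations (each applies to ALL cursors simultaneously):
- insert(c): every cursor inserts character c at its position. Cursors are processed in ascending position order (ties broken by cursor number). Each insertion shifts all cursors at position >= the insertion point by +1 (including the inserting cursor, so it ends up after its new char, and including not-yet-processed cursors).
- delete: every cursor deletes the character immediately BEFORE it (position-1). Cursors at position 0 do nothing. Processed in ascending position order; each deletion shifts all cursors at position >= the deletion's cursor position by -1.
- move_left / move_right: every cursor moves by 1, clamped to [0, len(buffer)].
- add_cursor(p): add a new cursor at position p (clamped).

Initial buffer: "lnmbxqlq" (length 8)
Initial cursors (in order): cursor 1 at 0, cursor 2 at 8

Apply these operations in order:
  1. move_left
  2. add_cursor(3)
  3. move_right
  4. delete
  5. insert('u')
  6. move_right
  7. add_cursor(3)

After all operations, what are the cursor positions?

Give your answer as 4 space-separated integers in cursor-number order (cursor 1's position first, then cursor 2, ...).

Answer: 2 8 5 3

Derivation:
After op 1 (move_left): buffer="lnmbxqlq" (len 8), cursors c1@0 c2@7, authorship ........
After op 2 (add_cursor(3)): buffer="lnmbxqlq" (len 8), cursors c1@0 c3@3 c2@7, authorship ........
After op 3 (move_right): buffer="lnmbxqlq" (len 8), cursors c1@1 c3@4 c2@8, authorship ........
After op 4 (delete): buffer="nmxql" (len 5), cursors c1@0 c3@2 c2@5, authorship .....
After op 5 (insert('u')): buffer="unmuxqlu" (len 8), cursors c1@1 c3@4 c2@8, authorship 1..3...2
After op 6 (move_right): buffer="unmuxqlu" (len 8), cursors c1@2 c3@5 c2@8, authorship 1..3...2
After op 7 (add_cursor(3)): buffer="unmuxqlu" (len 8), cursors c1@2 c4@3 c3@5 c2@8, authorship 1..3...2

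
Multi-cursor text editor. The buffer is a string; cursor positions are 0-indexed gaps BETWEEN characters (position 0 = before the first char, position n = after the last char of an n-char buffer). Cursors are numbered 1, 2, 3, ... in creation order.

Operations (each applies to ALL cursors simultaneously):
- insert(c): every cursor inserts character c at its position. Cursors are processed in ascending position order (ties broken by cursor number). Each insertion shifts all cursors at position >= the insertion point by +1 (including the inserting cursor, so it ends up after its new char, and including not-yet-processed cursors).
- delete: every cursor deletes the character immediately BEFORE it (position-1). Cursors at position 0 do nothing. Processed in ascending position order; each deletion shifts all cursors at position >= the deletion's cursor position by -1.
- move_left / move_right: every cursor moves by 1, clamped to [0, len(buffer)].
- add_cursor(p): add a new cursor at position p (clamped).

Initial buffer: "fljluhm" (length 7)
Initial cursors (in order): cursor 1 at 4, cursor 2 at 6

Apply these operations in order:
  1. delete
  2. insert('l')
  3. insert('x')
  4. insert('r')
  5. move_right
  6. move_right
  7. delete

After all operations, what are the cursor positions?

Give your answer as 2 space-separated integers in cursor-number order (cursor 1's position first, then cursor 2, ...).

Answer: 7 9

Derivation:
After op 1 (delete): buffer="fljum" (len 5), cursors c1@3 c2@4, authorship .....
After op 2 (insert('l')): buffer="fljlulm" (len 7), cursors c1@4 c2@6, authorship ...1.2.
After op 3 (insert('x')): buffer="fljlxulxm" (len 9), cursors c1@5 c2@8, authorship ...11.22.
After op 4 (insert('r')): buffer="fljlxrulxrm" (len 11), cursors c1@6 c2@10, authorship ...111.222.
After op 5 (move_right): buffer="fljlxrulxrm" (len 11), cursors c1@7 c2@11, authorship ...111.222.
After op 6 (move_right): buffer="fljlxrulxrm" (len 11), cursors c1@8 c2@11, authorship ...111.222.
After op 7 (delete): buffer="fljlxruxr" (len 9), cursors c1@7 c2@9, authorship ...111.22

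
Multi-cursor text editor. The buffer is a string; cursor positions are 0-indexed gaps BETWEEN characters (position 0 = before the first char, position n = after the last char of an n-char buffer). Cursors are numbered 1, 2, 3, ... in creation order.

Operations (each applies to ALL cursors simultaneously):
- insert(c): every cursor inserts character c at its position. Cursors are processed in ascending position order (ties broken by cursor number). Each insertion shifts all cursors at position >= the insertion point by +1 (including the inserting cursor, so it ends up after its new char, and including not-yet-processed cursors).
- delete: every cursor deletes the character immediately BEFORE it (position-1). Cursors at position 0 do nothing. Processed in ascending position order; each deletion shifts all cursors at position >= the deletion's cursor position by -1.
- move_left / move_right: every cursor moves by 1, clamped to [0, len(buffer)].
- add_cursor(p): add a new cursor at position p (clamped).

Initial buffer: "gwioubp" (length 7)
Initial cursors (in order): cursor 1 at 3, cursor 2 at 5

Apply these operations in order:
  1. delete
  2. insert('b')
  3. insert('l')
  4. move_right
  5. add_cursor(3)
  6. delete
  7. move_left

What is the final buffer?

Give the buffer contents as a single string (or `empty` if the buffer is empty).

Answer: gwlblp

Derivation:
After op 1 (delete): buffer="gwobp" (len 5), cursors c1@2 c2@3, authorship .....
After op 2 (insert('b')): buffer="gwbobbp" (len 7), cursors c1@3 c2@5, authorship ..1.2..
After op 3 (insert('l')): buffer="gwbloblbp" (len 9), cursors c1@4 c2@7, authorship ..11.22..
After op 4 (move_right): buffer="gwbloblbp" (len 9), cursors c1@5 c2@8, authorship ..11.22..
After op 5 (add_cursor(3)): buffer="gwbloblbp" (len 9), cursors c3@3 c1@5 c2@8, authorship ..11.22..
After op 6 (delete): buffer="gwlblp" (len 6), cursors c3@2 c1@3 c2@5, authorship ..122.
After op 7 (move_left): buffer="gwlblp" (len 6), cursors c3@1 c1@2 c2@4, authorship ..122.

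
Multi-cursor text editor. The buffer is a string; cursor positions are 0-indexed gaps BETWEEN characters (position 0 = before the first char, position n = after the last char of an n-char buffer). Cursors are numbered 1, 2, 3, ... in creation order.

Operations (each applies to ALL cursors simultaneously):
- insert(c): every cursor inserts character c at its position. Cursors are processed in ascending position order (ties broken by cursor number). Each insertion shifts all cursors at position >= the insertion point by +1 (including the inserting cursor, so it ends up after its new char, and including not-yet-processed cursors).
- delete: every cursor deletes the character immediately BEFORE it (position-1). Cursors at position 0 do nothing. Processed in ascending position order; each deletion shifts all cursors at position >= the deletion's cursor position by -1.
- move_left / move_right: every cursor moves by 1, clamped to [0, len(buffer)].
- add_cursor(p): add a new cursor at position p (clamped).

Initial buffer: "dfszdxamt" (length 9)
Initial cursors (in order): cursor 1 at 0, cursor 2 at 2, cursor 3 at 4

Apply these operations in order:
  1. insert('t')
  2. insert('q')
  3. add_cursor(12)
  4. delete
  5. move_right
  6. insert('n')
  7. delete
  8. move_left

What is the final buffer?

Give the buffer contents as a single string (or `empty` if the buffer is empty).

Answer: tdftsztdamt

Derivation:
After op 1 (insert('t')): buffer="tdftsztdxamt" (len 12), cursors c1@1 c2@4 c3@7, authorship 1..2..3.....
After op 2 (insert('q')): buffer="tqdftqsztqdxamt" (len 15), cursors c1@2 c2@6 c3@10, authorship 11..22..33.....
After op 3 (add_cursor(12)): buffer="tqdftqsztqdxamt" (len 15), cursors c1@2 c2@6 c3@10 c4@12, authorship 11..22..33.....
After op 4 (delete): buffer="tdftsztdamt" (len 11), cursors c1@1 c2@4 c3@7 c4@8, authorship 1..2..3....
After op 5 (move_right): buffer="tdftsztdamt" (len 11), cursors c1@2 c2@5 c3@8 c4@9, authorship 1..2..3....
After op 6 (insert('n')): buffer="tdnftsnztdnanmt" (len 15), cursors c1@3 c2@7 c3@11 c4@13, authorship 1.1.2.2.3.3.4..
After op 7 (delete): buffer="tdftsztdamt" (len 11), cursors c1@2 c2@5 c3@8 c4@9, authorship 1..2..3....
After op 8 (move_left): buffer="tdftsztdamt" (len 11), cursors c1@1 c2@4 c3@7 c4@8, authorship 1..2..3....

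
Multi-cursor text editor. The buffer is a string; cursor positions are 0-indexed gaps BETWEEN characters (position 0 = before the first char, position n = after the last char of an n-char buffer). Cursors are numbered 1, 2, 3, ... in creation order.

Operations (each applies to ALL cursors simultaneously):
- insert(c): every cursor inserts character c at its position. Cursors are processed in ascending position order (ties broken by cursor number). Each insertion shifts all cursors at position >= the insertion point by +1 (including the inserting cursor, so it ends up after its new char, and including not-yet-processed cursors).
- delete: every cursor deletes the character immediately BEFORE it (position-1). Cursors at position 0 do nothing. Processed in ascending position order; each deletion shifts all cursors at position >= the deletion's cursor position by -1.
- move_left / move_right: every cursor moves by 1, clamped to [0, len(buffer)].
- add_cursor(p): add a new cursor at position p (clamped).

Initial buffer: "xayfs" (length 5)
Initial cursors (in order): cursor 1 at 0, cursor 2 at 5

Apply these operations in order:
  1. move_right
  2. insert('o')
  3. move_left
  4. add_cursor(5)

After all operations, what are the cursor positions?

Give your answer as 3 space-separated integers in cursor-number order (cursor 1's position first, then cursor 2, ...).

Answer: 1 6 5

Derivation:
After op 1 (move_right): buffer="xayfs" (len 5), cursors c1@1 c2@5, authorship .....
After op 2 (insert('o')): buffer="xoayfso" (len 7), cursors c1@2 c2@7, authorship .1....2
After op 3 (move_left): buffer="xoayfso" (len 7), cursors c1@1 c2@6, authorship .1....2
After op 4 (add_cursor(5)): buffer="xoayfso" (len 7), cursors c1@1 c3@5 c2@6, authorship .1....2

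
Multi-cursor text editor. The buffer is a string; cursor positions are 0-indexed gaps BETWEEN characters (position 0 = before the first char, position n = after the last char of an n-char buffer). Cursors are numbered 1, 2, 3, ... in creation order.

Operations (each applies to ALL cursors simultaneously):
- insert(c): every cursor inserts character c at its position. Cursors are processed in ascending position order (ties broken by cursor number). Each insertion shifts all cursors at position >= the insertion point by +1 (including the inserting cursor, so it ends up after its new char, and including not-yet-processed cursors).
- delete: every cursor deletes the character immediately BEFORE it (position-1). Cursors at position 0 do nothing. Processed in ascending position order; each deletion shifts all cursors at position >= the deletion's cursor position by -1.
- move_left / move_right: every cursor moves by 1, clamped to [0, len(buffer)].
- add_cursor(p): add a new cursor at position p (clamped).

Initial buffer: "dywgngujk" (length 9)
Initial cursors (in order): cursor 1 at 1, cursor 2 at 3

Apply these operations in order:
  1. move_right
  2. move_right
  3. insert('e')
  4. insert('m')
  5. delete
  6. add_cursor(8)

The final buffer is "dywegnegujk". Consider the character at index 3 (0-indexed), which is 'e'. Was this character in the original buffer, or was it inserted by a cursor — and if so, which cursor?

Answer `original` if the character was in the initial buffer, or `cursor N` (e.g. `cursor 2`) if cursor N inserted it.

After op 1 (move_right): buffer="dywgngujk" (len 9), cursors c1@2 c2@4, authorship .........
After op 2 (move_right): buffer="dywgngujk" (len 9), cursors c1@3 c2@5, authorship .........
After op 3 (insert('e')): buffer="dywegnegujk" (len 11), cursors c1@4 c2@7, authorship ...1..2....
After op 4 (insert('m')): buffer="dywemgnemgujk" (len 13), cursors c1@5 c2@9, authorship ...11..22....
After op 5 (delete): buffer="dywegnegujk" (len 11), cursors c1@4 c2@7, authorship ...1..2....
After op 6 (add_cursor(8)): buffer="dywegnegujk" (len 11), cursors c1@4 c2@7 c3@8, authorship ...1..2....
Authorship (.=original, N=cursor N): . . . 1 . . 2 . . . .
Index 3: author = 1

Answer: cursor 1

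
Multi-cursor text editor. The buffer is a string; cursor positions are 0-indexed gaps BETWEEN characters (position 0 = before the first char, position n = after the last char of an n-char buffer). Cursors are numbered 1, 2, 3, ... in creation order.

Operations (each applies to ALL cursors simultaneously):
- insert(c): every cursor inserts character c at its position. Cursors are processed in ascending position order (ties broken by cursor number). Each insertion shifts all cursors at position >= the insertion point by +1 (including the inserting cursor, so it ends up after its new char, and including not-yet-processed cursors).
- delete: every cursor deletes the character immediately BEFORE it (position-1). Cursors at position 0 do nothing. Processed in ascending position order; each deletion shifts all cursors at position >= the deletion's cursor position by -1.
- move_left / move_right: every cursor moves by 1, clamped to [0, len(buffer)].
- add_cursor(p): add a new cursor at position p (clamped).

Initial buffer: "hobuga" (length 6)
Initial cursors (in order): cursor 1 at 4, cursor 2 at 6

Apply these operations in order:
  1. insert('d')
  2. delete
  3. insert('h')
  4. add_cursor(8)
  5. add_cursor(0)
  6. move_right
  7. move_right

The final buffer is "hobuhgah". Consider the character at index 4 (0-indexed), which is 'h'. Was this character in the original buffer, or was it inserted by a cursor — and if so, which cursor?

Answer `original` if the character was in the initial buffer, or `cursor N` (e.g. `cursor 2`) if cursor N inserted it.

Answer: cursor 1

Derivation:
After op 1 (insert('d')): buffer="hobudgad" (len 8), cursors c1@5 c2@8, authorship ....1..2
After op 2 (delete): buffer="hobuga" (len 6), cursors c1@4 c2@6, authorship ......
After op 3 (insert('h')): buffer="hobuhgah" (len 8), cursors c1@5 c2@8, authorship ....1..2
After op 4 (add_cursor(8)): buffer="hobuhgah" (len 8), cursors c1@5 c2@8 c3@8, authorship ....1..2
After op 5 (add_cursor(0)): buffer="hobuhgah" (len 8), cursors c4@0 c1@5 c2@8 c3@8, authorship ....1..2
After op 6 (move_right): buffer="hobuhgah" (len 8), cursors c4@1 c1@6 c2@8 c3@8, authorship ....1..2
After op 7 (move_right): buffer="hobuhgah" (len 8), cursors c4@2 c1@7 c2@8 c3@8, authorship ....1..2
Authorship (.=original, N=cursor N): . . . . 1 . . 2
Index 4: author = 1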